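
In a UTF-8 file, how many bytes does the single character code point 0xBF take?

U+00BF = 0xBF. UTF-8 uses 1 byte below 0x80, 2 below 0x800, 3 below 0x10000, 4 up to 0x10FFFF. 0xBF is in U+0080–U+07FF → 2 bytes.

2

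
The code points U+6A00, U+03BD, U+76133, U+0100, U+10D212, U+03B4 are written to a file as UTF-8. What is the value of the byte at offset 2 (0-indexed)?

0x80

U+6A00 → 3-byte form E6 A8 80 at offsets 0–2.
Offset 2 falls in char 1's range; it's byte 3 of E6 A8 80 = 0x80.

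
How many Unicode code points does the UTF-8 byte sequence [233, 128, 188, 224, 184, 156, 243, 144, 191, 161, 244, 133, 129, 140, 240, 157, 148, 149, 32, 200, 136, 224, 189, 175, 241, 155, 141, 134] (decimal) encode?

9

Byte at offset 0: 0xE9 = 11101001 → 3-byte char (#1). Advance 3.
Byte at offset 3: 0xE0 = 11100000 → 3-byte char (#2). Advance 3.
Byte at offset 6: 0xF3 = 11110011 → 4-byte char (#3). Advance 4.
Byte at offset 10: 0xF4 = 11110100 → 4-byte char (#4). Advance 4.
Byte at offset 14: 0xF0 = 11110000 → 4-byte char (#5). Advance 4.
Byte at offset 18: 0x20 = 00100000 → 1-byte char (#6). Advance 1.
Byte at offset 19: 0xC8 = 11001000 → 2-byte char (#7). Advance 2.
Byte at offset 21: 0xE0 = 11100000 → 3-byte char (#8). Advance 3.
Byte at offset 24: 0xF1 = 11110001 → 4-byte char (#9). Advance 4.
Reached end at offset 28 after 9 code points.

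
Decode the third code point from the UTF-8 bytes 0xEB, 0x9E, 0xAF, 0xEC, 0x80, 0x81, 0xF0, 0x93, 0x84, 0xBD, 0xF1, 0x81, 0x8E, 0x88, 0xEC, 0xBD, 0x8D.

Offset 0: leading byte 0xEB = 11101011 → 3-byte char #1 = EB 9E AF.
Offset 3: leading byte 0xEC = 11101100 → 3-byte char #2 = EC 80 81.
Offset 6: leading byte 0xF0 = 11110000 → 4-byte char #3 = F0 93 84 BD.
Leading byte 0xF0 = 11110000 matches 11110xxx → 4-byte sequence.
Byte 1: 0xF0 = 11110000, payload 000 (3 bits).
Byte 2: 0x93 = 10010011 (10xxxxxx ✓), payload 010011.
Byte 3: 0x84 = 10000100 (10xxxxxx ✓), payload 000100.
Byte 4: 0xBD = 10111101 (10xxxxxx ✓), payload 111101.
Concatenate: 000010011000100111101 = 0x1313D (21 bits → U+1313D).

U+1313D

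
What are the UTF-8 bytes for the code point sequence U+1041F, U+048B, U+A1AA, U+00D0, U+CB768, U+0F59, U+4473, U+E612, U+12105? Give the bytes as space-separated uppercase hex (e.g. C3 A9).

F0 90 90 9F D2 8B EA 86 AA C3 90 F3 8B 9D A8 E0 BD 99 E4 91 B3 EE 98 92 F0 92 84 85

U+1041F: 4-byte form → F0 90 90 9F.
U+048B: 2-byte form → D2 8B.
U+A1AA: 3-byte form → EA 86 AA.
U+00D0: 2-byte form → C3 90.
U+CB768: 4-byte form → F3 8B 9D A8.
U+0F59: 3-byte form → E0 BD 99.
U+4473: 3-byte form → E4 91 B3.
U+E612: 3-byte form → EE 98 92.
U+12105: 4-byte form → F0 92 84 85.
Concatenated (28 bytes): F0 90 90 9F D2 8B EA 86 AA C3 90 F3 8B 9D A8 E0 BD 99 E4 91 B3 EE 98 92 F0 92 84 85.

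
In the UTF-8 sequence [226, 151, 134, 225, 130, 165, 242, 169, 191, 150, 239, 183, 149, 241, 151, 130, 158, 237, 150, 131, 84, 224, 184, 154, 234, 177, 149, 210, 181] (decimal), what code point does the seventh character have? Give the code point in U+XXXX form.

Offset 0: leading byte 0xE2 = 11100010 → 3-byte char #1 = E2 97 86.
Offset 3: leading byte 0xE1 = 11100001 → 3-byte char #2 = E1 82 A5.
Offset 6: leading byte 0xF2 = 11110010 → 4-byte char #3 = F2 A9 BF 96.
Offset 10: leading byte 0xEF = 11101111 → 3-byte char #4 = EF B7 95.
Offset 13: leading byte 0xF1 = 11110001 → 4-byte char #5 = F1 97 82 9E.
Offset 17: leading byte 0xED = 11101101 → 3-byte char #6 = ED 96 83.
Offset 20: leading byte 0x54 = 01010100 → 1-byte char #7 = 54.
Leading byte 0x54 = 01010100 matches 0xxxxxxx → 1-byte sequence.
Byte 1: 0x54 = 01010100, payload 1010100 (7 bits).
Concatenate: 1010100 = 0x54 (7 bits → U+0054).

U+0054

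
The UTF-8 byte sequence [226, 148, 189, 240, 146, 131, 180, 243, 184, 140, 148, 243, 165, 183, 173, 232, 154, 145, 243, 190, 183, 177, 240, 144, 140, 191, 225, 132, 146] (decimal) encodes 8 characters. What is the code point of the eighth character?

U+1112

Offset 0: leading byte 0xE2 = 11100010 → 3-byte char #1 = E2 94 BD.
Offset 3: leading byte 0xF0 = 11110000 → 4-byte char #2 = F0 92 83 B4.
Offset 7: leading byte 0xF3 = 11110011 → 4-byte char #3 = F3 B8 8C 94.
Offset 11: leading byte 0xF3 = 11110011 → 4-byte char #4 = F3 A5 B7 AD.
Offset 15: leading byte 0xE8 = 11101000 → 3-byte char #5 = E8 9A 91.
Offset 18: leading byte 0xF3 = 11110011 → 4-byte char #6 = F3 BE B7 B1.
Offset 22: leading byte 0xF0 = 11110000 → 4-byte char #7 = F0 90 8C BF.
Offset 26: leading byte 0xE1 = 11100001 → 3-byte char #8 = E1 84 92.
Leading byte 0xE1 = 11100001 matches 1110xxxx → 3-byte sequence.
Byte 1: 0xE1 = 11100001, payload 0001 (4 bits).
Byte 2: 0x84 = 10000100 (10xxxxxx ✓), payload 000100.
Byte 3: 0x92 = 10010010 (10xxxxxx ✓), payload 010010.
Concatenate: 0001000100010010 = 0x1112 (16 bits → U+1112).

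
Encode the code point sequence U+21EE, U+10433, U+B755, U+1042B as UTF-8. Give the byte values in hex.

U+21EE: 3-byte form → E2 87 AE.
U+10433: 4-byte form → F0 90 90 B3.
U+B755: 3-byte form → EB 9D 95.
U+1042B: 4-byte form → F0 90 90 AB.
Concatenated (14 bytes): E2 87 AE F0 90 90 B3 EB 9D 95 F0 90 90 AB.

E2 87 AE F0 90 90 B3 EB 9D 95 F0 90 90 AB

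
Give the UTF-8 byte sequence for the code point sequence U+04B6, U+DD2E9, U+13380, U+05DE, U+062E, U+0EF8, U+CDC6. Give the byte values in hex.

U+04B6: 2-byte form → D2 B6.
U+DD2E9: 4-byte form → F3 9D 8B A9.
U+13380: 4-byte form → F0 93 8E 80.
U+05DE: 2-byte form → D7 9E.
U+062E: 2-byte form → D8 AE.
U+0EF8: 3-byte form → E0 BB B8.
U+CDC6: 3-byte form → EC B7 86.
Concatenated (20 bytes): D2 B6 F3 9D 8B A9 F0 93 8E 80 D7 9E D8 AE E0 BB B8 EC B7 86.

D2 B6 F3 9D 8B A9 F0 93 8E 80 D7 9E D8 AE E0 BB B8 EC B7 86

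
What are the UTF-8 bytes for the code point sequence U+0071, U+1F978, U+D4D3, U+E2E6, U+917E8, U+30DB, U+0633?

71 F0 9F A5 B8 ED 93 93 EE 8B A6 F2 91 9F A8 E3 83 9B D8 B3

U+0071: 1-byte form → 71.
U+1F978: 4-byte form → F0 9F A5 B8.
U+D4D3: 3-byte form → ED 93 93.
U+E2E6: 3-byte form → EE 8B A6.
U+917E8: 4-byte form → F2 91 9F A8.
U+30DB: 3-byte form → E3 83 9B.
U+0633: 2-byte form → D8 B3.
Concatenated (20 bytes): 71 F0 9F A5 B8 ED 93 93 EE 8B A6 F2 91 9F A8 E3 83 9B D8 B3.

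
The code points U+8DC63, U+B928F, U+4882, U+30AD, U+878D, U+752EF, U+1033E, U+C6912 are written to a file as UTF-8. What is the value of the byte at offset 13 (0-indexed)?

0xAD

U+8DC63 → 4-byte form F2 8D B1 A3 at offsets 0–3.
U+B928F → 4-byte form F2 B9 8A 8F at offsets 4–7.
U+4882 → 3-byte form E4 A2 82 at offsets 8–10.
U+30AD → 3-byte form E3 82 AD at offsets 11–13.
Offset 13 falls in char 4's range; it's byte 3 of E3 82 AD = 0xAD.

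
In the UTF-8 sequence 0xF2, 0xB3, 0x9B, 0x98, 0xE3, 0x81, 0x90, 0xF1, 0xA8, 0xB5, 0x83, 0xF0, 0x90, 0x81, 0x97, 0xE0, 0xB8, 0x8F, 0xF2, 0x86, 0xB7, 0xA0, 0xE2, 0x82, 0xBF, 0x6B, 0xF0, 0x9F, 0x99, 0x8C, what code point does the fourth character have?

Offset 0: leading byte 0xF2 = 11110010 → 4-byte char #1 = F2 B3 9B 98.
Offset 4: leading byte 0xE3 = 11100011 → 3-byte char #2 = E3 81 90.
Offset 7: leading byte 0xF1 = 11110001 → 4-byte char #3 = F1 A8 B5 83.
Offset 11: leading byte 0xF0 = 11110000 → 4-byte char #4 = F0 90 81 97.
Leading byte 0xF0 = 11110000 matches 11110xxx → 4-byte sequence.
Byte 1: 0xF0 = 11110000, payload 000 (3 bits).
Byte 2: 0x90 = 10010000 (10xxxxxx ✓), payload 010000.
Byte 3: 0x81 = 10000001 (10xxxxxx ✓), payload 000001.
Byte 4: 0x97 = 10010111 (10xxxxxx ✓), payload 010111.
Concatenate: 000010000000001010111 = 0x10057 (21 bits → U+10057).

U+10057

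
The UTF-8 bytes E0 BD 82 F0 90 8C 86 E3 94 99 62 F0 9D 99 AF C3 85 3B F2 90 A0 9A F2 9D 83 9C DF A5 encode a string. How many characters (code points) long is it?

Byte at offset 0: 0xE0 = 11100000 → 3-byte char (#1). Advance 3.
Byte at offset 3: 0xF0 = 11110000 → 4-byte char (#2). Advance 4.
Byte at offset 7: 0xE3 = 11100011 → 3-byte char (#3). Advance 3.
Byte at offset 10: 0x62 = 01100010 → 1-byte char (#4). Advance 1.
Byte at offset 11: 0xF0 = 11110000 → 4-byte char (#5). Advance 4.
Byte at offset 15: 0xC3 = 11000011 → 2-byte char (#6). Advance 2.
Byte at offset 17: 0x3B = 00111011 → 1-byte char (#7). Advance 1.
Byte at offset 18: 0xF2 = 11110010 → 4-byte char (#8). Advance 4.
Byte at offset 22: 0xF2 = 11110010 → 4-byte char (#9). Advance 4.
Byte at offset 26: 0xDF = 11011111 → 2-byte char (#10). Advance 2.
Reached end at offset 28 after 10 code points.

10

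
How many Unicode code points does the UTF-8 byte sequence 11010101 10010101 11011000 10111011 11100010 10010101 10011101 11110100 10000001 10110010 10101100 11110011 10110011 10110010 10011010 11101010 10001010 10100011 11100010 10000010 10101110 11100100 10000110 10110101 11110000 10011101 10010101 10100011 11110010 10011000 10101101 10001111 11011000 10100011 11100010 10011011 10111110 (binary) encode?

Byte at offset 0: 0xD5 = 11010101 → 2-byte char (#1). Advance 2.
Byte at offset 2: 0xD8 = 11011000 → 2-byte char (#2). Advance 2.
Byte at offset 4: 0xE2 = 11100010 → 3-byte char (#3). Advance 3.
Byte at offset 7: 0xF4 = 11110100 → 4-byte char (#4). Advance 4.
Byte at offset 11: 0xF3 = 11110011 → 4-byte char (#5). Advance 4.
Byte at offset 15: 0xEA = 11101010 → 3-byte char (#6). Advance 3.
Byte at offset 18: 0xE2 = 11100010 → 3-byte char (#7). Advance 3.
Byte at offset 21: 0xE4 = 11100100 → 3-byte char (#8). Advance 3.
Byte at offset 24: 0xF0 = 11110000 → 4-byte char (#9). Advance 4.
Byte at offset 28: 0xF2 = 11110010 → 4-byte char (#10). Advance 4.
Byte at offset 32: 0xD8 = 11011000 → 2-byte char (#11). Advance 2.
Byte at offset 34: 0xE2 = 11100010 → 3-byte char (#12). Advance 3.
Reached end at offset 37 after 12 code points.

12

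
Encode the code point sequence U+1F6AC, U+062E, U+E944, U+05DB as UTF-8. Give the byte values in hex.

U+1F6AC: 4-byte form → F0 9F 9A AC.
U+062E: 2-byte form → D8 AE.
U+E944: 3-byte form → EE A5 84.
U+05DB: 2-byte form → D7 9B.
Concatenated (11 bytes): F0 9F 9A AC D8 AE EE A5 84 D7 9B.

F0 9F 9A AC D8 AE EE A5 84 D7 9B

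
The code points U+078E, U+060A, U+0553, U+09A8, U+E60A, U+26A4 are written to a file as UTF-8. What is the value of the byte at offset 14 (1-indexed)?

1-indexed offset 14 is 0-indexed offset 13.
U+078E → 2-byte form DE 8E at offsets 0–1.
U+060A → 2-byte form D8 8A at offsets 2–3.
U+0553 → 2-byte form D5 93 at offsets 4–5.
U+09A8 → 3-byte form E0 A6 A8 at offsets 6–8.
U+E60A → 3-byte form EE 98 8A at offsets 9–11.
U+26A4 → 3-byte form E2 9A A4 at offsets 12–14.
Offset 13 falls in char 6's range; it's byte 2 of E2 9A A4 = 0x9A.

0x9A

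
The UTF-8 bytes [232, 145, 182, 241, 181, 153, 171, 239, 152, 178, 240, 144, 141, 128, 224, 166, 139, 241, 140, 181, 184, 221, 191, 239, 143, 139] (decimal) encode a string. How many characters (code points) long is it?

8

Byte at offset 0: 0xE8 = 11101000 → 3-byte char (#1). Advance 3.
Byte at offset 3: 0xF1 = 11110001 → 4-byte char (#2). Advance 4.
Byte at offset 7: 0xEF = 11101111 → 3-byte char (#3). Advance 3.
Byte at offset 10: 0xF0 = 11110000 → 4-byte char (#4). Advance 4.
Byte at offset 14: 0xE0 = 11100000 → 3-byte char (#5). Advance 3.
Byte at offset 17: 0xF1 = 11110001 → 4-byte char (#6). Advance 4.
Byte at offset 21: 0xDD = 11011101 → 2-byte char (#7). Advance 2.
Byte at offset 23: 0xEF = 11101111 → 3-byte char (#8). Advance 3.
Reached end at offset 26 after 8 code points.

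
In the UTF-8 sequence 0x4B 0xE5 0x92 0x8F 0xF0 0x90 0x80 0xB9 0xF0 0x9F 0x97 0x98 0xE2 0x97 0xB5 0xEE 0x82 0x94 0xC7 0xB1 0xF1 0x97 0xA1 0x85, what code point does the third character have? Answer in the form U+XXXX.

Offset 0: leading byte 0x4B = 01001011 → 1-byte char #1 = 4B.
Offset 1: leading byte 0xE5 = 11100101 → 3-byte char #2 = E5 92 8F.
Offset 4: leading byte 0xF0 = 11110000 → 4-byte char #3 = F0 90 80 B9.
Leading byte 0xF0 = 11110000 matches 11110xxx → 4-byte sequence.
Byte 1: 0xF0 = 11110000, payload 000 (3 bits).
Byte 2: 0x90 = 10010000 (10xxxxxx ✓), payload 010000.
Byte 3: 0x80 = 10000000 (10xxxxxx ✓), payload 000000.
Byte 4: 0xB9 = 10111001 (10xxxxxx ✓), payload 111001.
Concatenate: 000010000000000111001 = 0x10039 (21 bits → U+10039).

U+10039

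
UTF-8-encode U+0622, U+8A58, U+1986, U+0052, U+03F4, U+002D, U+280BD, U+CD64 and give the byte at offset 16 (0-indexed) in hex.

0xEC

U+0622 → 2-byte form D8 A2 at offsets 0–1.
U+8A58 → 3-byte form E8 A9 98 at offsets 2–4.
U+1986 → 3-byte form E1 A6 86 at offsets 5–7.
U+0052 → 1-byte form 52 at offsets 8–8.
U+03F4 → 2-byte form CF B4 at offsets 9–10.
U+002D → 1-byte form 2D at offsets 11–11.
U+280BD → 4-byte form F0 A8 82 BD at offsets 12–15.
U+CD64 → 3-byte form EC B5 A4 at offsets 16–18.
Offset 16 falls in char 8's range; it's byte 1 of EC B5 A4 = 0xEC.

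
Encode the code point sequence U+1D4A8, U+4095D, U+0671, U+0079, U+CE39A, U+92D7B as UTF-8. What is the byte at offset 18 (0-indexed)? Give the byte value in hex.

0xBB

U+1D4A8 → 4-byte form F0 9D 92 A8 at offsets 0–3.
U+4095D → 4-byte form F1 80 A5 9D at offsets 4–7.
U+0671 → 2-byte form D9 B1 at offsets 8–9.
U+0079 → 1-byte form 79 at offsets 10–10.
U+CE39A → 4-byte form F3 8E 8E 9A at offsets 11–14.
U+92D7B → 4-byte form F2 92 B5 BB at offsets 15–18.
Offset 18 falls in char 6's range; it's byte 4 of F2 92 B5 BB = 0xBB.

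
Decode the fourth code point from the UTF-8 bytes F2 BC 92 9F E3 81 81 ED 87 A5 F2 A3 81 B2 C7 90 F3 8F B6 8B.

U+A3072

Offset 0: leading byte 0xF2 = 11110010 → 4-byte char #1 = F2 BC 92 9F.
Offset 4: leading byte 0xE3 = 11100011 → 3-byte char #2 = E3 81 81.
Offset 7: leading byte 0xED = 11101101 → 3-byte char #3 = ED 87 A5.
Offset 10: leading byte 0xF2 = 11110010 → 4-byte char #4 = F2 A3 81 B2.
Leading byte 0xF2 = 11110010 matches 11110xxx → 4-byte sequence.
Byte 1: 0xF2 = 11110010, payload 010 (3 bits).
Byte 2: 0xA3 = 10100011 (10xxxxxx ✓), payload 100011.
Byte 3: 0x81 = 10000001 (10xxxxxx ✓), payload 000001.
Byte 4: 0xB2 = 10110010 (10xxxxxx ✓), payload 110010.
Concatenate: 010100011000001110010 = 0xA3072 (21 bits → U+A3072).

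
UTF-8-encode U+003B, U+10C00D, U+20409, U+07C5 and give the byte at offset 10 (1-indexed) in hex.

1-indexed offset 10 is 0-indexed offset 9.
U+003B → 1-byte form 3B at offsets 0–0.
U+10C00D → 4-byte form F4 8C 80 8D at offsets 1–4.
U+20409 → 4-byte form F0 A0 90 89 at offsets 5–8.
U+07C5 → 2-byte form DF 85 at offsets 9–10.
Offset 9 falls in char 4's range; it's byte 1 of DF 85 = 0xDF.

0xDF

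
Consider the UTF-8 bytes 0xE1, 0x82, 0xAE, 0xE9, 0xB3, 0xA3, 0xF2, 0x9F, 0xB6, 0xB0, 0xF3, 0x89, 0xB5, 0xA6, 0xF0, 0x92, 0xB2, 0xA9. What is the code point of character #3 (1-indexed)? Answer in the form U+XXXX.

Offset 0: leading byte 0xE1 = 11100001 → 3-byte char #1 = E1 82 AE.
Offset 3: leading byte 0xE9 = 11101001 → 3-byte char #2 = E9 B3 A3.
Offset 6: leading byte 0xF2 = 11110010 → 4-byte char #3 = F2 9F B6 B0.
Leading byte 0xF2 = 11110010 matches 11110xxx → 4-byte sequence.
Byte 1: 0xF2 = 11110010, payload 010 (3 bits).
Byte 2: 0x9F = 10011111 (10xxxxxx ✓), payload 011111.
Byte 3: 0xB6 = 10110110 (10xxxxxx ✓), payload 110110.
Byte 4: 0xB0 = 10110000 (10xxxxxx ✓), payload 110000.
Concatenate: 010011111110110110000 = 0x9FDB0 (21 bits → U+9FDB0).

U+9FDB0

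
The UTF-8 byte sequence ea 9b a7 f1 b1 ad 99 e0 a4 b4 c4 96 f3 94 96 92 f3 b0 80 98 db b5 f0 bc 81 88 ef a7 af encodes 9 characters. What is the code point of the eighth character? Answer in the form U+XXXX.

U+3C048

Offset 0: leading byte 0xEA = 11101010 → 3-byte char #1 = EA 9B A7.
Offset 3: leading byte 0xF1 = 11110001 → 4-byte char #2 = F1 B1 AD 99.
Offset 7: leading byte 0xE0 = 11100000 → 3-byte char #3 = E0 A4 B4.
Offset 10: leading byte 0xC4 = 11000100 → 2-byte char #4 = C4 96.
Offset 12: leading byte 0xF3 = 11110011 → 4-byte char #5 = F3 94 96 92.
Offset 16: leading byte 0xF3 = 11110011 → 4-byte char #6 = F3 B0 80 98.
Offset 20: leading byte 0xDB = 11011011 → 2-byte char #7 = DB B5.
Offset 22: leading byte 0xF0 = 11110000 → 4-byte char #8 = F0 BC 81 88.
Leading byte 0xF0 = 11110000 matches 11110xxx → 4-byte sequence.
Byte 1: 0xF0 = 11110000, payload 000 (3 bits).
Byte 2: 0xBC = 10111100 (10xxxxxx ✓), payload 111100.
Byte 3: 0x81 = 10000001 (10xxxxxx ✓), payload 000001.
Byte 4: 0x88 = 10001000 (10xxxxxx ✓), payload 001000.
Concatenate: 000111100000001001000 = 0x3C048 (21 bits → U+3C048).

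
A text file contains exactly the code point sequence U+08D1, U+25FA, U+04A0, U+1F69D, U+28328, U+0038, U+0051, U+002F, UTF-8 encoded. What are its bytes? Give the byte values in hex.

E0 A3 91 E2 97 BA D2 A0 F0 9F 9A 9D F0 A8 8C A8 38 51 2F

U+08D1: 3-byte form → E0 A3 91.
U+25FA: 3-byte form → E2 97 BA.
U+04A0: 2-byte form → D2 A0.
U+1F69D: 4-byte form → F0 9F 9A 9D.
U+28328: 4-byte form → F0 A8 8C A8.
U+0038: 1-byte form → 38.
U+0051: 1-byte form → 51.
U+002F: 1-byte form → 2F.
Concatenated (19 bytes): E0 A3 91 E2 97 BA D2 A0 F0 9F 9A 9D F0 A8 8C A8 38 51 2F.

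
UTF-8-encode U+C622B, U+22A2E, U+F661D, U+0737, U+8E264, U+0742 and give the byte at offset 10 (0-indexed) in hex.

U+C622B → 4-byte form F3 86 88 AB at offsets 0–3.
U+22A2E → 4-byte form F0 A2 A8 AE at offsets 4–7.
U+F661D → 4-byte form F3 B6 98 9D at offsets 8–11.
Offset 10 falls in char 3's range; it's byte 3 of F3 B6 98 9D = 0x98.

0x98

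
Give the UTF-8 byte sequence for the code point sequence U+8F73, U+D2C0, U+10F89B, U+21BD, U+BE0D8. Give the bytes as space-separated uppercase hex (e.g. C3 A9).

U+8F73: 3-byte form → E8 BD B3.
U+D2C0: 3-byte form → ED 8B 80.
U+10F89B: 4-byte form → F4 8F A2 9B.
U+21BD: 3-byte form → E2 86 BD.
U+BE0D8: 4-byte form → F2 BE 83 98.
Concatenated (17 bytes): E8 BD B3 ED 8B 80 F4 8F A2 9B E2 86 BD F2 BE 83 98.

E8 BD B3 ED 8B 80 F4 8F A2 9B E2 86 BD F2 BE 83 98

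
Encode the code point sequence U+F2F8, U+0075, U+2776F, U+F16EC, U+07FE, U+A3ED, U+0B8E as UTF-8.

U+F2F8: 3-byte form → EF 8B B8.
U+0075: 1-byte form → 75.
U+2776F: 4-byte form → F0 A7 9D AF.
U+F16EC: 4-byte form → F3 B1 9B AC.
U+07FE: 2-byte form → DF BE.
U+A3ED: 3-byte form → EA 8F AD.
U+0B8E: 3-byte form → E0 AE 8E.
Concatenated (20 bytes): EF 8B B8 75 F0 A7 9D AF F3 B1 9B AC DF BE EA 8F AD E0 AE 8E.

EF 8B B8 75 F0 A7 9D AF F3 B1 9B AC DF BE EA 8F AD E0 AE 8E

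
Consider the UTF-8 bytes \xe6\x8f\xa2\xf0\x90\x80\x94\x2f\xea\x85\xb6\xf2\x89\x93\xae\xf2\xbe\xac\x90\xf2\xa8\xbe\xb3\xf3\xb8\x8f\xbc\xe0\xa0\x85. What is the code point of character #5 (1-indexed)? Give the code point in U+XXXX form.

Offset 0: leading byte 0xE6 = 11100110 → 3-byte char #1 = E6 8F A2.
Offset 3: leading byte 0xF0 = 11110000 → 4-byte char #2 = F0 90 80 94.
Offset 7: leading byte 0x2F = 00101111 → 1-byte char #3 = 2F.
Offset 8: leading byte 0xEA = 11101010 → 3-byte char #4 = EA 85 B6.
Offset 11: leading byte 0xF2 = 11110010 → 4-byte char #5 = F2 89 93 AE.
Leading byte 0xF2 = 11110010 matches 11110xxx → 4-byte sequence.
Byte 1: 0xF2 = 11110010, payload 010 (3 bits).
Byte 2: 0x89 = 10001001 (10xxxxxx ✓), payload 001001.
Byte 3: 0x93 = 10010011 (10xxxxxx ✓), payload 010011.
Byte 4: 0xAE = 10101110 (10xxxxxx ✓), payload 101110.
Concatenate: 010001001010011101110 = 0x894EE (21 bits → U+894EE).

U+894EE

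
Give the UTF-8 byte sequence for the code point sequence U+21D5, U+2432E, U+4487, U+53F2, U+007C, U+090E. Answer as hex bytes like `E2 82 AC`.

E2 87 95 F0 A4 8C AE E4 92 87 E5 8F B2 7C E0 A4 8E

U+21D5: 3-byte form → E2 87 95.
U+2432E: 4-byte form → F0 A4 8C AE.
U+4487: 3-byte form → E4 92 87.
U+53F2: 3-byte form → E5 8F B2.
U+007C: 1-byte form → 7C.
U+090E: 3-byte form → E0 A4 8E.
Concatenated (17 bytes): E2 87 95 F0 A4 8C AE E4 92 87 E5 8F B2 7C E0 A4 8E.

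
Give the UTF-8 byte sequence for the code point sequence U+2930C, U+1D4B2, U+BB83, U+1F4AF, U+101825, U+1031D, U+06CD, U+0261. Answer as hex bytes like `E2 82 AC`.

U+2930C: 4-byte form → F0 A9 8C 8C.
U+1D4B2: 4-byte form → F0 9D 92 B2.
U+BB83: 3-byte form → EB AE 83.
U+1F4AF: 4-byte form → F0 9F 92 AF.
U+101825: 4-byte form → F4 81 A0 A5.
U+1031D: 4-byte form → F0 90 8C 9D.
U+06CD: 2-byte form → DB 8D.
U+0261: 2-byte form → C9 A1.
Concatenated (27 bytes): F0 A9 8C 8C F0 9D 92 B2 EB AE 83 F0 9F 92 AF F4 81 A0 A5 F0 90 8C 9D DB 8D C9 A1.

F0 A9 8C 8C F0 9D 92 B2 EB AE 83 F0 9F 92 AF F4 81 A0 A5 F0 90 8C 9D DB 8D C9 A1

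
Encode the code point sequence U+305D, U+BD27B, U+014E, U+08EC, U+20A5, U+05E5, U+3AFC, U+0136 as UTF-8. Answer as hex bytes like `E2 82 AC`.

U+305D: 3-byte form → E3 81 9D.
U+BD27B: 4-byte form → F2 BD 89 BB.
U+014E: 2-byte form → C5 8E.
U+08EC: 3-byte form → E0 A3 AC.
U+20A5: 3-byte form → E2 82 A5.
U+05E5: 2-byte form → D7 A5.
U+3AFC: 3-byte form → E3 AB BC.
U+0136: 2-byte form → C4 B6.
Concatenated (22 bytes): E3 81 9D F2 BD 89 BB C5 8E E0 A3 AC E2 82 A5 D7 A5 E3 AB BC C4 B6.

E3 81 9D F2 BD 89 BB C5 8E E0 A3 AC E2 82 A5 D7 A5 E3 AB BC C4 B6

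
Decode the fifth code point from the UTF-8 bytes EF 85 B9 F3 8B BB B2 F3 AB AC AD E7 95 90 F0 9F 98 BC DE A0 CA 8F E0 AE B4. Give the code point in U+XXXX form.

Offset 0: leading byte 0xEF = 11101111 → 3-byte char #1 = EF 85 B9.
Offset 3: leading byte 0xF3 = 11110011 → 4-byte char #2 = F3 8B BB B2.
Offset 7: leading byte 0xF3 = 11110011 → 4-byte char #3 = F3 AB AC AD.
Offset 11: leading byte 0xE7 = 11100111 → 3-byte char #4 = E7 95 90.
Offset 14: leading byte 0xF0 = 11110000 → 4-byte char #5 = F0 9F 98 BC.
Leading byte 0xF0 = 11110000 matches 11110xxx → 4-byte sequence.
Byte 1: 0xF0 = 11110000, payload 000 (3 bits).
Byte 2: 0x9F = 10011111 (10xxxxxx ✓), payload 011111.
Byte 3: 0x98 = 10011000 (10xxxxxx ✓), payload 011000.
Byte 4: 0xBC = 10111100 (10xxxxxx ✓), payload 111100.
Concatenate: 000011111011000111100 = 0x1F63C (21 bits → U+1F63C).

U+1F63C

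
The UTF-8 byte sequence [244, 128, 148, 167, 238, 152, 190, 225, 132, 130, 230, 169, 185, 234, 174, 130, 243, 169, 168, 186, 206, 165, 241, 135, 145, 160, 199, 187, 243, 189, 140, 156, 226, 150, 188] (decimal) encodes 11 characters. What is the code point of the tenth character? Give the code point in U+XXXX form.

U+FD31C

Offset 0: leading byte 0xF4 = 11110100 → 4-byte char #1 = F4 80 94 A7.
Offset 4: leading byte 0xEE = 11101110 → 3-byte char #2 = EE 98 BE.
Offset 7: leading byte 0xE1 = 11100001 → 3-byte char #3 = E1 84 82.
Offset 10: leading byte 0xE6 = 11100110 → 3-byte char #4 = E6 A9 B9.
Offset 13: leading byte 0xEA = 11101010 → 3-byte char #5 = EA AE 82.
Offset 16: leading byte 0xF3 = 11110011 → 4-byte char #6 = F3 A9 A8 BA.
Offset 20: leading byte 0xCE = 11001110 → 2-byte char #7 = CE A5.
Offset 22: leading byte 0xF1 = 11110001 → 4-byte char #8 = F1 87 91 A0.
Offset 26: leading byte 0xC7 = 11000111 → 2-byte char #9 = C7 BB.
Offset 28: leading byte 0xF3 = 11110011 → 4-byte char #10 = F3 BD 8C 9C.
Leading byte 0xF3 = 11110011 matches 11110xxx → 4-byte sequence.
Byte 1: 0xF3 = 11110011, payload 011 (3 bits).
Byte 2: 0xBD = 10111101 (10xxxxxx ✓), payload 111101.
Byte 3: 0x8C = 10001100 (10xxxxxx ✓), payload 001100.
Byte 4: 0x9C = 10011100 (10xxxxxx ✓), payload 011100.
Concatenate: 011111101001100011100 = 0xFD31C (21 bits → U+FD31C).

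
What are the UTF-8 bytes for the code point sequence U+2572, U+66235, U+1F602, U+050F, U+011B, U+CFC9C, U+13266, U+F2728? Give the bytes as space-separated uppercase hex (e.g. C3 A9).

U+2572: 3-byte form → E2 95 B2.
U+66235: 4-byte form → F1 A6 88 B5.
U+1F602: 4-byte form → F0 9F 98 82.
U+050F: 2-byte form → D4 8F.
U+011B: 2-byte form → C4 9B.
U+CFC9C: 4-byte form → F3 8F B2 9C.
U+13266: 4-byte form → F0 93 89 A6.
U+F2728: 4-byte form → F3 B2 9C A8.
Concatenated (27 bytes): E2 95 B2 F1 A6 88 B5 F0 9F 98 82 D4 8F C4 9B F3 8F B2 9C F0 93 89 A6 F3 B2 9C A8.

E2 95 B2 F1 A6 88 B5 F0 9F 98 82 D4 8F C4 9B F3 8F B2 9C F0 93 89 A6 F3 B2 9C A8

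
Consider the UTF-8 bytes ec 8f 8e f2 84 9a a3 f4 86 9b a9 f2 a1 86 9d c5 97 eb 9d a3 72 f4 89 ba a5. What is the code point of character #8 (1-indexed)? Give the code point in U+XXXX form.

Offset 0: leading byte 0xEC = 11101100 → 3-byte char #1 = EC 8F 8E.
Offset 3: leading byte 0xF2 = 11110010 → 4-byte char #2 = F2 84 9A A3.
Offset 7: leading byte 0xF4 = 11110100 → 4-byte char #3 = F4 86 9B A9.
Offset 11: leading byte 0xF2 = 11110010 → 4-byte char #4 = F2 A1 86 9D.
Offset 15: leading byte 0xC5 = 11000101 → 2-byte char #5 = C5 97.
Offset 17: leading byte 0xEB = 11101011 → 3-byte char #6 = EB 9D A3.
Offset 20: leading byte 0x72 = 01110010 → 1-byte char #7 = 72.
Offset 21: leading byte 0xF4 = 11110100 → 4-byte char #8 = F4 89 BA A5.
Leading byte 0xF4 = 11110100 matches 11110xxx → 4-byte sequence.
Byte 1: 0xF4 = 11110100, payload 100 (3 bits).
Byte 2: 0x89 = 10001001 (10xxxxxx ✓), payload 001001.
Byte 3: 0xBA = 10111010 (10xxxxxx ✓), payload 111010.
Byte 4: 0xA5 = 10100101 (10xxxxxx ✓), payload 100101.
Concatenate: 100001001111010100101 = 0x109EA5 (21 bits → U+109EA5).

U+109EA5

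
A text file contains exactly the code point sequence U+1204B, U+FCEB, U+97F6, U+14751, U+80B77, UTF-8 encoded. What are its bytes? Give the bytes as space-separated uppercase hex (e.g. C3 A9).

U+1204B: 4-byte form → F0 92 81 8B.
U+FCEB: 3-byte form → EF B3 AB.
U+97F6: 3-byte form → E9 9F B6.
U+14751: 4-byte form → F0 94 9D 91.
U+80B77: 4-byte form → F2 80 AD B7.
Concatenated (18 bytes): F0 92 81 8B EF B3 AB E9 9F B6 F0 94 9D 91 F2 80 AD B7.

F0 92 81 8B EF B3 AB E9 9F B6 F0 94 9D 91 F2 80 AD B7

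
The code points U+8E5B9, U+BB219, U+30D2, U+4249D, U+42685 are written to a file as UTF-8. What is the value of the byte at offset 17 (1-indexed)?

0x82

1-indexed offset 17 is 0-indexed offset 16.
U+8E5B9 → 4-byte form F2 8E 96 B9 at offsets 0–3.
U+BB219 → 4-byte form F2 BB 88 99 at offsets 4–7.
U+30D2 → 3-byte form E3 83 92 at offsets 8–10.
U+4249D → 4-byte form F1 82 92 9D at offsets 11–14.
U+42685 → 4-byte form F1 82 9A 85 at offsets 15–18.
Offset 16 falls in char 5's range; it's byte 2 of F1 82 9A 85 = 0x82.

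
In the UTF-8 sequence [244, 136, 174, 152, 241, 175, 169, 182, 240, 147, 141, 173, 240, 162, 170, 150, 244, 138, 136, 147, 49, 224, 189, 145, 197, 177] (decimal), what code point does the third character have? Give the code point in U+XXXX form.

U+1336D

Offset 0: leading byte 0xF4 = 11110100 → 4-byte char #1 = F4 88 AE 98.
Offset 4: leading byte 0xF1 = 11110001 → 4-byte char #2 = F1 AF A9 B6.
Offset 8: leading byte 0xF0 = 11110000 → 4-byte char #3 = F0 93 8D AD.
Leading byte 0xF0 = 11110000 matches 11110xxx → 4-byte sequence.
Byte 1: 0xF0 = 11110000, payload 000 (3 bits).
Byte 2: 0x93 = 10010011 (10xxxxxx ✓), payload 010011.
Byte 3: 0x8D = 10001101 (10xxxxxx ✓), payload 001101.
Byte 4: 0xAD = 10101101 (10xxxxxx ✓), payload 101101.
Concatenate: 000010011001101101101 = 0x1336D (21 bits → U+1336D).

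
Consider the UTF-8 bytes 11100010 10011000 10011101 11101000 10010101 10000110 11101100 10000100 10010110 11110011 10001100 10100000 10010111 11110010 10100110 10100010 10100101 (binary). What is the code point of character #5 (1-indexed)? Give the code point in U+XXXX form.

Offset 0: leading byte 0xE2 = 11100010 → 3-byte char #1 = E2 98 9D.
Offset 3: leading byte 0xE8 = 11101000 → 3-byte char #2 = E8 95 86.
Offset 6: leading byte 0xEC = 11101100 → 3-byte char #3 = EC 84 96.
Offset 9: leading byte 0xF3 = 11110011 → 4-byte char #4 = F3 8C A0 97.
Offset 13: leading byte 0xF2 = 11110010 → 4-byte char #5 = F2 A6 A2 A5.
Leading byte 0xF2 = 11110010 matches 11110xxx → 4-byte sequence.
Byte 1: 0xF2 = 11110010, payload 010 (3 bits).
Byte 2: 0xA6 = 10100110 (10xxxxxx ✓), payload 100110.
Byte 3: 0xA2 = 10100010 (10xxxxxx ✓), payload 100010.
Byte 4: 0xA5 = 10100101 (10xxxxxx ✓), payload 100101.
Concatenate: 010100110100010100101 = 0xA68A5 (21 bits → U+A68A5).

U+A68A5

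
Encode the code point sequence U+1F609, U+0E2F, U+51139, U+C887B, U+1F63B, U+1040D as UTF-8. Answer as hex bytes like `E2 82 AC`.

F0 9F 98 89 E0 B8 AF F1 91 84 B9 F3 88 A1 BB F0 9F 98 BB F0 90 90 8D

U+1F609: 4-byte form → F0 9F 98 89.
U+0E2F: 3-byte form → E0 B8 AF.
U+51139: 4-byte form → F1 91 84 B9.
U+C887B: 4-byte form → F3 88 A1 BB.
U+1F63B: 4-byte form → F0 9F 98 BB.
U+1040D: 4-byte form → F0 90 90 8D.
Concatenated (23 bytes): F0 9F 98 89 E0 B8 AF F1 91 84 B9 F3 88 A1 BB F0 9F 98 BB F0 90 90 8D.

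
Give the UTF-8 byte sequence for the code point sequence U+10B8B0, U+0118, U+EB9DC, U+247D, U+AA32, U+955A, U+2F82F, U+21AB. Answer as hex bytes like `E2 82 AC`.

F4 8B A2 B0 C4 98 F3 AB A7 9C E2 91 BD EA A8 B2 E9 95 9A F0 AF A0 AF E2 86 AB

U+10B8B0: 4-byte form → F4 8B A2 B0.
U+0118: 2-byte form → C4 98.
U+EB9DC: 4-byte form → F3 AB A7 9C.
U+247D: 3-byte form → E2 91 BD.
U+AA32: 3-byte form → EA A8 B2.
U+955A: 3-byte form → E9 95 9A.
U+2F82F: 4-byte form → F0 AF A0 AF.
U+21AB: 3-byte form → E2 86 AB.
Concatenated (26 bytes): F4 8B A2 B0 C4 98 F3 AB A7 9C E2 91 BD EA A8 B2 E9 95 9A F0 AF A0 AF E2 86 AB.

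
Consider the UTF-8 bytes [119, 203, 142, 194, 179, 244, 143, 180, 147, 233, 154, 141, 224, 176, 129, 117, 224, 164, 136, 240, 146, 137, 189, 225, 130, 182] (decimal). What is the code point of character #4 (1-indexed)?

U+10FD13

Offset 0: leading byte 0x77 = 01110111 → 1-byte char #1 = 77.
Offset 1: leading byte 0xCB = 11001011 → 2-byte char #2 = CB 8E.
Offset 3: leading byte 0xC2 = 11000010 → 2-byte char #3 = C2 B3.
Offset 5: leading byte 0xF4 = 11110100 → 4-byte char #4 = F4 8F B4 93.
Leading byte 0xF4 = 11110100 matches 11110xxx → 4-byte sequence.
Byte 1: 0xF4 = 11110100, payload 100 (3 bits).
Byte 2: 0x8F = 10001111 (10xxxxxx ✓), payload 001111.
Byte 3: 0xB4 = 10110100 (10xxxxxx ✓), payload 110100.
Byte 4: 0x93 = 10010011 (10xxxxxx ✓), payload 010011.
Concatenate: 100001111110100010011 = 0x10FD13 (21 bits → U+10FD13).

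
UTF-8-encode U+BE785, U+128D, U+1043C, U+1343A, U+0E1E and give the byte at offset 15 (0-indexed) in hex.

0xE0

U+BE785 → 4-byte form F2 BE 9E 85 at offsets 0–3.
U+128D → 3-byte form E1 8A 8D at offsets 4–6.
U+1043C → 4-byte form F0 90 90 BC at offsets 7–10.
U+1343A → 4-byte form F0 93 90 BA at offsets 11–14.
U+0E1E → 3-byte form E0 B8 9E at offsets 15–17.
Offset 15 falls in char 5's range; it's byte 1 of E0 B8 9E = 0xE0.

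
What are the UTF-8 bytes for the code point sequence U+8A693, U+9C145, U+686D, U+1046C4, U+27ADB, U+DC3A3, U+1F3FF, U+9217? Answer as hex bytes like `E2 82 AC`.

F2 8A 9A 93 F2 9C 85 85 E6 A1 AD F4 84 9B 84 F0 A7 AB 9B F3 9C 8E A3 F0 9F 8F BF E9 88 97

U+8A693: 4-byte form → F2 8A 9A 93.
U+9C145: 4-byte form → F2 9C 85 85.
U+686D: 3-byte form → E6 A1 AD.
U+1046C4: 4-byte form → F4 84 9B 84.
U+27ADB: 4-byte form → F0 A7 AB 9B.
U+DC3A3: 4-byte form → F3 9C 8E A3.
U+1F3FF: 4-byte form → F0 9F 8F BF.
U+9217: 3-byte form → E9 88 97.
Concatenated (30 bytes): F2 8A 9A 93 F2 9C 85 85 E6 A1 AD F4 84 9B 84 F0 A7 AB 9B F3 9C 8E A3 F0 9F 8F BF E9 88 97.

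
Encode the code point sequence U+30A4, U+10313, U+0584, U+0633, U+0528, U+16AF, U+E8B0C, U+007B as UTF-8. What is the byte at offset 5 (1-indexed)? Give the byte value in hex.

0x90

1-indexed offset 5 is 0-indexed offset 4.
U+30A4 → 3-byte form E3 82 A4 at offsets 0–2.
U+10313 → 4-byte form F0 90 8C 93 at offsets 3–6.
Offset 4 falls in char 2's range; it's byte 2 of F0 90 8C 93 = 0x90.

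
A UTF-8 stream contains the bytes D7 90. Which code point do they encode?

U+05D0

Leading byte 0xD7 = 11010111 matches 110xxxxx → 2-byte sequence.
Byte 1: 0xD7 = 11010111, payload 10111 (5 bits).
Byte 2: 0x90 = 10010000 (10xxxxxx ✓), payload 010000.
Concatenate: 10111010000 = 0x5D0 (11 bits → U+05D0).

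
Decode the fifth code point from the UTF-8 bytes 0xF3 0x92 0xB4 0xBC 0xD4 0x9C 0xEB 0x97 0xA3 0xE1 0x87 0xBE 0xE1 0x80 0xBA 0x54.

Offset 0: leading byte 0xF3 = 11110011 → 4-byte char #1 = F3 92 B4 BC.
Offset 4: leading byte 0xD4 = 11010100 → 2-byte char #2 = D4 9C.
Offset 6: leading byte 0xEB = 11101011 → 3-byte char #3 = EB 97 A3.
Offset 9: leading byte 0xE1 = 11100001 → 3-byte char #4 = E1 87 BE.
Offset 12: leading byte 0xE1 = 11100001 → 3-byte char #5 = E1 80 BA.
Leading byte 0xE1 = 11100001 matches 1110xxxx → 3-byte sequence.
Byte 1: 0xE1 = 11100001, payload 0001 (4 bits).
Byte 2: 0x80 = 10000000 (10xxxxxx ✓), payload 000000.
Byte 3: 0xBA = 10111010 (10xxxxxx ✓), payload 111010.
Concatenate: 0001000000111010 = 0x103A (16 bits → U+103A).

U+103A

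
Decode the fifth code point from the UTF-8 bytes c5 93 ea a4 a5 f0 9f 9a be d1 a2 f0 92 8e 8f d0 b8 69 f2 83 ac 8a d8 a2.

Offset 0: leading byte 0xC5 = 11000101 → 2-byte char #1 = C5 93.
Offset 2: leading byte 0xEA = 11101010 → 3-byte char #2 = EA A4 A5.
Offset 5: leading byte 0xF0 = 11110000 → 4-byte char #3 = F0 9F 9A BE.
Offset 9: leading byte 0xD1 = 11010001 → 2-byte char #4 = D1 A2.
Offset 11: leading byte 0xF0 = 11110000 → 4-byte char #5 = F0 92 8E 8F.
Leading byte 0xF0 = 11110000 matches 11110xxx → 4-byte sequence.
Byte 1: 0xF0 = 11110000, payload 000 (3 bits).
Byte 2: 0x92 = 10010010 (10xxxxxx ✓), payload 010010.
Byte 3: 0x8E = 10001110 (10xxxxxx ✓), payload 001110.
Byte 4: 0x8F = 10001111 (10xxxxxx ✓), payload 001111.
Concatenate: 000010010001110001111 = 0x1238F (21 bits → U+1238F).

U+1238F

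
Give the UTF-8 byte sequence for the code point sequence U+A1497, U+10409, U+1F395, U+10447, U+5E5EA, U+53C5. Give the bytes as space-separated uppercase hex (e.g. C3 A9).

U+A1497: 4-byte form → F2 A1 92 97.
U+10409: 4-byte form → F0 90 90 89.
U+1F395: 4-byte form → F0 9F 8E 95.
U+10447: 4-byte form → F0 90 91 87.
U+5E5EA: 4-byte form → F1 9E 97 AA.
U+53C5: 3-byte form → E5 8F 85.
Concatenated (23 bytes): F2 A1 92 97 F0 90 90 89 F0 9F 8E 95 F0 90 91 87 F1 9E 97 AA E5 8F 85.

F2 A1 92 97 F0 90 90 89 F0 9F 8E 95 F0 90 91 87 F1 9E 97 AA E5 8F 85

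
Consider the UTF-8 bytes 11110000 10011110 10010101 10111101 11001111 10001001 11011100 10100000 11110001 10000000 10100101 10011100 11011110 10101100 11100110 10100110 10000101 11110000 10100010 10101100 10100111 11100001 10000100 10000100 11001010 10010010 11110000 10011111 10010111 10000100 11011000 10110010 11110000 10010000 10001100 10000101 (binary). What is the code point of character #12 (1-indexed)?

Offset 0: leading byte 0xF0 = 11110000 → 4-byte char #1 = F0 9E 95 BD.
Offset 4: leading byte 0xCF = 11001111 → 2-byte char #2 = CF 89.
Offset 6: leading byte 0xDC = 11011100 → 2-byte char #3 = DC A0.
Offset 8: leading byte 0xF1 = 11110001 → 4-byte char #4 = F1 80 A5 9C.
Offset 12: leading byte 0xDE = 11011110 → 2-byte char #5 = DE AC.
Offset 14: leading byte 0xE6 = 11100110 → 3-byte char #6 = E6 A6 85.
Offset 17: leading byte 0xF0 = 11110000 → 4-byte char #7 = F0 A2 AC A7.
Offset 21: leading byte 0xE1 = 11100001 → 3-byte char #8 = E1 84 84.
Offset 24: leading byte 0xCA = 11001010 → 2-byte char #9 = CA 92.
Offset 26: leading byte 0xF0 = 11110000 → 4-byte char #10 = F0 9F 97 84.
Offset 30: leading byte 0xD8 = 11011000 → 2-byte char #11 = D8 B2.
Offset 32: leading byte 0xF0 = 11110000 → 4-byte char #12 = F0 90 8C 85.
Leading byte 0xF0 = 11110000 matches 11110xxx → 4-byte sequence.
Byte 1: 0xF0 = 11110000, payload 000 (3 bits).
Byte 2: 0x90 = 10010000 (10xxxxxx ✓), payload 010000.
Byte 3: 0x8C = 10001100 (10xxxxxx ✓), payload 001100.
Byte 4: 0x85 = 10000101 (10xxxxxx ✓), payload 000101.
Concatenate: 000010000001100000101 = 0x10305 (21 bits → U+10305).

U+10305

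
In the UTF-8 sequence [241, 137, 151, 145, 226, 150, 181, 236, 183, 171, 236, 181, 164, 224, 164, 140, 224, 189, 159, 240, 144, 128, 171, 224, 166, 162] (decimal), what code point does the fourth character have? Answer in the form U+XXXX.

U+CD64

Offset 0: leading byte 0xF1 = 11110001 → 4-byte char #1 = F1 89 97 91.
Offset 4: leading byte 0xE2 = 11100010 → 3-byte char #2 = E2 96 B5.
Offset 7: leading byte 0xEC = 11101100 → 3-byte char #3 = EC B7 AB.
Offset 10: leading byte 0xEC = 11101100 → 3-byte char #4 = EC B5 A4.
Leading byte 0xEC = 11101100 matches 1110xxxx → 3-byte sequence.
Byte 1: 0xEC = 11101100, payload 1100 (4 bits).
Byte 2: 0xB5 = 10110101 (10xxxxxx ✓), payload 110101.
Byte 3: 0xA4 = 10100100 (10xxxxxx ✓), payload 100100.
Concatenate: 1100110101100100 = 0xCD64 (16 bits → U+CD64).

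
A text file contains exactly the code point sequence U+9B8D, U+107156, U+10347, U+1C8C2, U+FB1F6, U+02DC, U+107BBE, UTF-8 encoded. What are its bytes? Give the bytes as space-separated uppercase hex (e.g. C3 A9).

E9 AE 8D F4 87 85 96 F0 90 8D 87 F0 9C A3 82 F3 BB 87 B6 CB 9C F4 87 AE BE

U+9B8D: 3-byte form → E9 AE 8D.
U+107156: 4-byte form → F4 87 85 96.
U+10347: 4-byte form → F0 90 8D 87.
U+1C8C2: 4-byte form → F0 9C A3 82.
U+FB1F6: 4-byte form → F3 BB 87 B6.
U+02DC: 2-byte form → CB 9C.
U+107BBE: 4-byte form → F4 87 AE BE.
Concatenated (25 bytes): E9 AE 8D F4 87 85 96 F0 90 8D 87 F0 9C A3 82 F3 BB 87 B6 CB 9C F4 87 AE BE.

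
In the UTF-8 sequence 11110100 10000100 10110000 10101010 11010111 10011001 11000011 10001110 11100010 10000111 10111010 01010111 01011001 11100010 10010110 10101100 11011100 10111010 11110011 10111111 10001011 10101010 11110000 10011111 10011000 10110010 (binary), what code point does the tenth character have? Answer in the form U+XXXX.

U+1F632

Offset 0: leading byte 0xF4 = 11110100 → 4-byte char #1 = F4 84 B0 AA.
Offset 4: leading byte 0xD7 = 11010111 → 2-byte char #2 = D7 99.
Offset 6: leading byte 0xC3 = 11000011 → 2-byte char #3 = C3 8E.
Offset 8: leading byte 0xE2 = 11100010 → 3-byte char #4 = E2 87 BA.
Offset 11: leading byte 0x57 = 01010111 → 1-byte char #5 = 57.
Offset 12: leading byte 0x59 = 01011001 → 1-byte char #6 = 59.
Offset 13: leading byte 0xE2 = 11100010 → 3-byte char #7 = E2 96 AC.
Offset 16: leading byte 0xDC = 11011100 → 2-byte char #8 = DC BA.
Offset 18: leading byte 0xF3 = 11110011 → 4-byte char #9 = F3 BF 8B AA.
Offset 22: leading byte 0xF0 = 11110000 → 4-byte char #10 = F0 9F 98 B2.
Leading byte 0xF0 = 11110000 matches 11110xxx → 4-byte sequence.
Byte 1: 0xF0 = 11110000, payload 000 (3 bits).
Byte 2: 0x9F = 10011111 (10xxxxxx ✓), payload 011111.
Byte 3: 0x98 = 10011000 (10xxxxxx ✓), payload 011000.
Byte 4: 0xB2 = 10110010 (10xxxxxx ✓), payload 110010.
Concatenate: 000011111011000110010 = 0x1F632 (21 bits → U+1F632).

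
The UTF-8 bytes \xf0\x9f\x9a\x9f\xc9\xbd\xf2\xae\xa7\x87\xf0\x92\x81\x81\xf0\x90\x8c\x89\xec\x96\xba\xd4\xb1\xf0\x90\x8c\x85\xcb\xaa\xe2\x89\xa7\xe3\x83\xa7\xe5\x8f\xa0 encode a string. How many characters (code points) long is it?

Byte at offset 0: 0xF0 = 11110000 → 4-byte char (#1). Advance 4.
Byte at offset 4: 0xC9 = 11001001 → 2-byte char (#2). Advance 2.
Byte at offset 6: 0xF2 = 11110010 → 4-byte char (#3). Advance 4.
Byte at offset 10: 0xF0 = 11110000 → 4-byte char (#4). Advance 4.
Byte at offset 14: 0xF0 = 11110000 → 4-byte char (#5). Advance 4.
Byte at offset 18: 0xEC = 11101100 → 3-byte char (#6). Advance 3.
Byte at offset 21: 0xD4 = 11010100 → 2-byte char (#7). Advance 2.
Byte at offset 23: 0xF0 = 11110000 → 4-byte char (#8). Advance 4.
Byte at offset 27: 0xCB = 11001011 → 2-byte char (#9). Advance 2.
Byte at offset 29: 0xE2 = 11100010 → 3-byte char (#10). Advance 3.
Byte at offset 32: 0xE3 = 11100011 → 3-byte char (#11). Advance 3.
Byte at offset 35: 0xE5 = 11100101 → 3-byte char (#12). Advance 3.
Reached end at offset 38 after 12 code points.

12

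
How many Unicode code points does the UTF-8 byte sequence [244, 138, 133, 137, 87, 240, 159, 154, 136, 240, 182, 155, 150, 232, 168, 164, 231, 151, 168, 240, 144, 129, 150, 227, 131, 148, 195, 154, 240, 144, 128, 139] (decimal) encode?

10

Byte at offset 0: 0xF4 = 11110100 → 4-byte char (#1). Advance 4.
Byte at offset 4: 0x57 = 01010111 → 1-byte char (#2). Advance 1.
Byte at offset 5: 0xF0 = 11110000 → 4-byte char (#3). Advance 4.
Byte at offset 9: 0xF0 = 11110000 → 4-byte char (#4). Advance 4.
Byte at offset 13: 0xE8 = 11101000 → 3-byte char (#5). Advance 3.
Byte at offset 16: 0xE7 = 11100111 → 3-byte char (#6). Advance 3.
Byte at offset 19: 0xF0 = 11110000 → 4-byte char (#7). Advance 4.
Byte at offset 23: 0xE3 = 11100011 → 3-byte char (#8). Advance 3.
Byte at offset 26: 0xC3 = 11000011 → 2-byte char (#9). Advance 2.
Byte at offset 28: 0xF0 = 11110000 → 4-byte char (#10). Advance 4.
Reached end at offset 32 after 10 code points.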